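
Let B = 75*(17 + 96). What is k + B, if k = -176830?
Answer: -168355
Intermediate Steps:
B = 8475 (B = 75*113 = 8475)
k + B = -176830 + 8475 = -168355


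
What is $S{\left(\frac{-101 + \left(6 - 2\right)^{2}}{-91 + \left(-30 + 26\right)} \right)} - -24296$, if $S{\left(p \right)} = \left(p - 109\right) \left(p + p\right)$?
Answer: $\frac{8701020}{361} \approx 24103.0$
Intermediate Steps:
$S{\left(p \right)} = 2 p \left(-109 + p\right)$ ($S{\left(p \right)} = \left(-109 + p\right) 2 p = 2 p \left(-109 + p\right)$)
$S{\left(\frac{-101 + \left(6 - 2\right)^{2}}{-91 + \left(-30 + 26\right)} \right)} - -24296 = 2 \frac{-101 + \left(6 - 2\right)^{2}}{-91 + \left(-30 + 26\right)} \left(-109 + \frac{-101 + \left(6 - 2\right)^{2}}{-91 + \left(-30 + 26\right)}\right) - -24296 = 2 \frac{-101 + 4^{2}}{-91 - 4} \left(-109 + \frac{-101 + 4^{2}}{-91 - 4}\right) + 24296 = 2 \frac{-101 + 16}{-95} \left(-109 + \frac{-101 + 16}{-95}\right) + 24296 = 2 \left(\left(-85\right) \left(- \frac{1}{95}\right)\right) \left(-109 - - \frac{17}{19}\right) + 24296 = 2 \cdot \frac{17}{19} \left(-109 + \frac{17}{19}\right) + 24296 = 2 \cdot \frac{17}{19} \left(- \frac{2054}{19}\right) + 24296 = - \frac{69836}{361} + 24296 = \frac{8701020}{361}$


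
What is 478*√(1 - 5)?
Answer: 956*I ≈ 956.0*I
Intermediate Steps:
478*√(1 - 5) = 478*√(-4) = 478*(2*I) = 956*I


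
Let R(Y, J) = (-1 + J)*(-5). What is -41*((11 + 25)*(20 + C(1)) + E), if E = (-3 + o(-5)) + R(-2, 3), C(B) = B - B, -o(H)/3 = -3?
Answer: -29356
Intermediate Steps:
o(H) = 9 (o(H) = -3*(-3) = 9)
C(B) = 0
R(Y, J) = 5 - 5*J
E = -4 (E = (-3 + 9) + (5 - 5*3) = 6 + (5 - 15) = 6 - 10 = -4)
-41*((11 + 25)*(20 + C(1)) + E) = -41*((11 + 25)*(20 + 0) - 4) = -41*(36*20 - 4) = -41*(720 - 4) = -41*716 = -29356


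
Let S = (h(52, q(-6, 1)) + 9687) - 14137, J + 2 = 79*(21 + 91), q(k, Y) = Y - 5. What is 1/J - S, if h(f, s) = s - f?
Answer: 39860077/8846 ≈ 4506.0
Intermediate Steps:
q(k, Y) = -5 + Y
J = 8846 (J = -2 + 79*(21 + 91) = -2 + 79*112 = -2 + 8848 = 8846)
S = -4506 (S = (((-5 + 1) - 1*52) + 9687) - 14137 = ((-4 - 52) + 9687) - 14137 = (-56 + 9687) - 14137 = 9631 - 14137 = -4506)
1/J - S = 1/8846 - 1*(-4506) = 1/8846 + 4506 = 39860077/8846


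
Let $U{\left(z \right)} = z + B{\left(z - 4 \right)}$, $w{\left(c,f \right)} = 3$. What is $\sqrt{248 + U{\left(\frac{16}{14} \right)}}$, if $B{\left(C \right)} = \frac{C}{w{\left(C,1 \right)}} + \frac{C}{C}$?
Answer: $\frac{\sqrt{109893}}{21} \approx 15.786$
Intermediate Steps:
$B{\left(C \right)} = 1 + \frac{C}{3}$ ($B{\left(C \right)} = \frac{C}{3} + \frac{C}{C} = C \frac{1}{3} + 1 = \frac{C}{3} + 1 = 1 + \frac{C}{3}$)
$U{\left(z \right)} = - \frac{1}{3} + \frac{4 z}{3}$ ($U{\left(z \right)} = z + \left(1 + \frac{z - 4}{3}\right) = z + \left(1 + \frac{-4 + z}{3}\right) = z + \left(1 + \left(- \frac{4}{3} + \frac{z}{3}\right)\right) = z + \left(- \frac{1}{3} + \frac{z}{3}\right) = - \frac{1}{3} + \frac{4 z}{3}$)
$\sqrt{248 + U{\left(\frac{16}{14} \right)}} = \sqrt{248 - \left(\frac{1}{3} - \frac{4 \cdot \frac{16}{14}}{3}\right)} = \sqrt{248 - \left(\frac{1}{3} - \frac{4 \cdot 16 \cdot \frac{1}{14}}{3}\right)} = \sqrt{248 + \left(- \frac{1}{3} + \frac{4}{3} \cdot \frac{8}{7}\right)} = \sqrt{248 + \left(- \frac{1}{3} + \frac{32}{21}\right)} = \sqrt{248 + \frac{25}{21}} = \sqrt{\frac{5233}{21}} = \frac{\sqrt{109893}}{21}$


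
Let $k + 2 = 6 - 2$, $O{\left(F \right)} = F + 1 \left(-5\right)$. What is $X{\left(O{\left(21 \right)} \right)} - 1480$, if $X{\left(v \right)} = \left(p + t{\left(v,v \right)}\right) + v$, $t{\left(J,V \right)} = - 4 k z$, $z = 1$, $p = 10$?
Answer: $-1462$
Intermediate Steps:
$O{\left(F \right)} = -5 + F$ ($O{\left(F \right)} = F - 5 = -5 + F$)
$k = 2$ ($k = -2 + \left(6 - 2\right) = -2 + 4 = 2$)
$t{\left(J,V \right)} = -8$ ($t{\left(J,V \right)} = \left(-4\right) 2 \cdot 1 = \left(-8\right) 1 = -8$)
$X{\left(v \right)} = 2 + v$ ($X{\left(v \right)} = \left(10 - 8\right) + v = 2 + v$)
$X{\left(O{\left(21 \right)} \right)} - 1480 = \left(2 + \left(-5 + 21\right)\right) - 1480 = \left(2 + 16\right) - 1480 = 18 - 1480 = -1462$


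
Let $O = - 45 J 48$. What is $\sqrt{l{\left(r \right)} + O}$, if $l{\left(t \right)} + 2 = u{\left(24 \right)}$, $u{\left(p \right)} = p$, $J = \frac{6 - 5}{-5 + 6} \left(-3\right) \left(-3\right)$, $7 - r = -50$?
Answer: $i \sqrt{19418} \approx 139.35 i$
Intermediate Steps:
$r = 57$ ($r = 7 - -50 = 7 + 50 = 57$)
$J = 9$ ($J = 1 \cdot 1^{-1} \left(-3\right) \left(-3\right) = 1 \cdot 1 \left(-3\right) \left(-3\right) = 1 \left(-3\right) \left(-3\right) = \left(-3\right) \left(-3\right) = 9$)
$O = -19440$ ($O = \left(-45\right) 9 \cdot 48 = \left(-405\right) 48 = -19440$)
$l{\left(t \right)} = 22$ ($l{\left(t \right)} = -2 + 24 = 22$)
$\sqrt{l{\left(r \right)} + O} = \sqrt{22 - 19440} = \sqrt{-19418} = i \sqrt{19418}$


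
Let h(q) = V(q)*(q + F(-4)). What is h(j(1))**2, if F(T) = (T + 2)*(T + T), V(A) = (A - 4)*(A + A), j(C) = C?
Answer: 10404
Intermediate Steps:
V(A) = 2*A*(-4 + A) (V(A) = (-4 + A)*(2*A) = 2*A*(-4 + A))
F(T) = 2*T*(2 + T) (F(T) = (2 + T)*(2*T) = 2*T*(2 + T))
h(q) = 2*q*(-4 + q)*(16 + q) (h(q) = (2*q*(-4 + q))*(q + 2*(-4)*(2 - 4)) = (2*q*(-4 + q))*(q + 2*(-4)*(-2)) = (2*q*(-4 + q))*(q + 16) = (2*q*(-4 + q))*(16 + q) = 2*q*(-4 + q)*(16 + q))
h(j(1))**2 = (2*1*(-4 + 1)*(16 + 1))**2 = (2*1*(-3)*17)**2 = (-102)**2 = 10404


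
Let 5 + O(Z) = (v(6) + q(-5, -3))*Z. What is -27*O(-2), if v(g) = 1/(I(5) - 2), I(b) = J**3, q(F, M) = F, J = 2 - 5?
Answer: -3969/29 ≈ -136.86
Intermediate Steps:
J = -3
I(b) = -27 (I(b) = (-3)**3 = -27)
v(g) = -1/29 (v(g) = 1/(-27 - 2) = 1/(-29) = -1/29)
O(Z) = -5 - 146*Z/29 (O(Z) = -5 + (-1/29 - 5)*Z = -5 - 146*Z/29)
-27*O(-2) = -27*(-5 - 146/29*(-2)) = -27*(-5 + 292/29) = -27*147/29 = -3969/29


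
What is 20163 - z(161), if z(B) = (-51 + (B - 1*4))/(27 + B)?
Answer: 1895269/94 ≈ 20162.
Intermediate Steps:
z(B) = (-55 + B)/(27 + B) (z(B) = (-51 + (B - 4))/(27 + B) = (-51 + (-4 + B))/(27 + B) = (-55 + B)/(27 + B))
20163 - z(161) = 20163 - (-55 + 161)/(27 + 161) = 20163 - 106/188 = 20163 - 1*53/94 = 20163 - 53/94 = 1895269/94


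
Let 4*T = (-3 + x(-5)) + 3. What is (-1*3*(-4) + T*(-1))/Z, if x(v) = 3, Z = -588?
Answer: -15/784 ≈ -0.019133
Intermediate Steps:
T = 3/4 (T = ((-3 + 3) + 3)/4 = (0 + 3)/4 = (1/4)*3 = 3/4 ≈ 0.75000)
(-1*3*(-4) + T*(-1))/Z = (-1*3*(-4) + (3/4)*(-1))/(-588) = (-3*(-4) - 3/4)*(-1/588) = (12 - 3/4)*(-1/588) = (45/4)*(-1/588) = -15/784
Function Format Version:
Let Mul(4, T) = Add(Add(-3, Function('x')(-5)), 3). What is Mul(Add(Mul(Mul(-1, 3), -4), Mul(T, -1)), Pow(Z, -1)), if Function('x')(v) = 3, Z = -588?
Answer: Rational(-15, 784) ≈ -0.019133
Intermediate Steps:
T = Rational(3, 4) (T = Mul(Rational(1, 4), Add(Add(-3, 3), 3)) = Mul(Rational(1, 4), Add(0, 3)) = Mul(Rational(1, 4), 3) = Rational(3, 4) ≈ 0.75000)
Mul(Add(Mul(Mul(-1, 3), -4), Mul(T, -1)), Pow(Z, -1)) = Mul(Add(Mul(Mul(-1, 3), -4), Mul(Rational(3, 4), -1)), Pow(-588, -1)) = Mul(Add(Mul(-3, -4), Rational(-3, 4)), Rational(-1, 588)) = Mul(Add(12, Rational(-3, 4)), Rational(-1, 588)) = Mul(Rational(45, 4), Rational(-1, 588)) = Rational(-15, 784)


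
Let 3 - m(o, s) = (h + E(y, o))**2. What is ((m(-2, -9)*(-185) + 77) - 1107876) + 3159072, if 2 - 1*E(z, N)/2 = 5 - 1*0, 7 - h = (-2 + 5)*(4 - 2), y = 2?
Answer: 2055343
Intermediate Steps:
h = 1 (h = 7 - (-2 + 5)*(4 - 2) = 7 - 3*2 = 7 - 1*6 = 7 - 6 = 1)
E(z, N) = -6 (E(z, N) = 4 - 2*(5 - 1*0) = 4 - 2*(5 + 0) = 4 - 2*5 = 4 - 10 = -6)
m(o, s) = -22 (m(o, s) = 3 - (1 - 6)**2 = 3 - 1*(-5)**2 = 3 - 1*25 = 3 - 25 = -22)
((m(-2, -9)*(-185) + 77) - 1107876) + 3159072 = ((-22*(-185) + 77) - 1107876) + 3159072 = ((4070 + 77) - 1107876) + 3159072 = (4147 - 1107876) + 3159072 = -1103729 + 3159072 = 2055343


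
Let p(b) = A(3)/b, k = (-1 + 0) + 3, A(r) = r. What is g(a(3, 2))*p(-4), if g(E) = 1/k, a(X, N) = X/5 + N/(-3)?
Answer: -3/8 ≈ -0.37500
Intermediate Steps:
a(X, N) = -N/3 + X/5 (a(X, N) = X*(⅕) + N*(-⅓) = X/5 - N/3 = -N/3 + X/5)
k = 2 (k = -1 + 3 = 2)
g(E) = ½ (g(E) = 1/2 = ½)
p(b) = 3/b
g(a(3, 2))*p(-4) = (3/(-4))/2 = (3*(-¼))/2 = (½)*(-¾) = -3/8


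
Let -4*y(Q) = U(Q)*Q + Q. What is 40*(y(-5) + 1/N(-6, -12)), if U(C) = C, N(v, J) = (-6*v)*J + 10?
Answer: -42220/211 ≈ -200.09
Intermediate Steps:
N(v, J) = 10 - 6*J*v (N(v, J) = -6*J*v + 10 = 10 - 6*J*v)
y(Q) = -Q/4 - Q²/4 (y(Q) = -(Q*Q + Q)/4 = -(Q² + Q)/4 = -(Q + Q²)/4 = -Q/4 - Q²/4)
40*(y(-5) + 1/N(-6, -12)) = 40*(-¼*(-5)*(1 - 5) + 1/(10 - 6*(-12)*(-6))) = 40*(-¼*(-5)*(-4) + 1/(10 - 432)) = 40*(-5 + 1/(-422)) = 40*(-5 - 1/422) = 40*(-2111/422) = -42220/211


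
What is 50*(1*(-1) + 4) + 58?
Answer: 208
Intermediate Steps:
50*(1*(-1) + 4) + 58 = 50*(-1 + 4) + 58 = 50*3 + 58 = 150 + 58 = 208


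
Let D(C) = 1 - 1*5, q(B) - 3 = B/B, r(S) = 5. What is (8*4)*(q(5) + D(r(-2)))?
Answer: 0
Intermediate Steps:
q(B) = 4 (q(B) = 3 + B/B = 3 + 1 = 4)
D(C) = -4 (D(C) = 1 - 5 = -4)
(8*4)*(q(5) + D(r(-2))) = (8*4)*(4 - 4) = 32*0 = 0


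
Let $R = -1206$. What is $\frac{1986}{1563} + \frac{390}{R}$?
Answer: $\frac{99197}{104721} \approx 0.94725$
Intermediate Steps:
$\frac{1986}{1563} + \frac{390}{R} = \frac{1986}{1563} + \frac{390}{-1206} = 1986 \cdot \frac{1}{1563} + 390 \left(- \frac{1}{1206}\right) = \frac{662}{521} - \frac{65}{201} = \frac{99197}{104721}$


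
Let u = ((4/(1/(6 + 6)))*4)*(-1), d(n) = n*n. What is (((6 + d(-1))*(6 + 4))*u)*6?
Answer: -80640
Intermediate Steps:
d(n) = n²
u = -192 (u = ((4/(1/12))*4)*(-1) = ((4*12)*4)*(-1) = (48*4)*(-1) = 192*(-1) = -192)
(((6 + d(-1))*(6 + 4))*u)*6 = (((6 + (-1)²)*(6 + 4))*(-192))*6 = (((6 + 1)*10)*(-192))*6 = ((7*10)*(-192))*6 = (70*(-192))*6 = -13440*6 = -80640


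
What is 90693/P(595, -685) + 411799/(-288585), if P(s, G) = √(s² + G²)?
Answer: -411799/288585 + 90693*√32930/164650 ≈ 98.529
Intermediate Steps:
P(s, G) = √(G² + s²)
90693/P(595, -685) + 411799/(-288585) = 90693/(√((-685)² + 595²)) + 411799/(-288585) = 90693/(√(469225 + 354025)) + 411799*(-1/288585) = 90693/(√823250) - 411799/288585 = 90693/((5*√32930)) - 411799/288585 = 90693*(√32930/164650) - 411799/288585 = 90693*√32930/164650 - 411799/288585 = -411799/288585 + 90693*√32930/164650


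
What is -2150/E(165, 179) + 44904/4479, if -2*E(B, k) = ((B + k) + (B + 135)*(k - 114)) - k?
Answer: 60153124/5871969 ≈ 10.244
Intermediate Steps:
E(B, k) = -B/2 - (-114 + k)*(135 + B)/2 (E(B, k) = -(((B + k) + (B + 135)*(k - 114)) - k)/2 = -(((B + k) + (135 + B)*(-114 + k)) - k)/2 = -(((B + k) + (-114 + k)*(135 + B)) - k)/2 = -((B + k + (-114 + k)*(135 + B)) - k)/2 = -(B + (-114 + k)*(135 + B))/2 = -B/2 - (-114 + k)*(135 + B)/2)
-2150/E(165, 179) + 44904/4479 = -2150/(7695 - 135/2*179 + (113/2)*165 - 1/2*165*179) + 44904/4479 = -2150/(7695 - 24165/2 + 18645/2 - 29535/2) + 44904*(1/4479) = -2150/(-19665/2) + 14968/1493 = -2150*(-2/19665) + 14968/1493 = 860/3933 + 14968/1493 = 60153124/5871969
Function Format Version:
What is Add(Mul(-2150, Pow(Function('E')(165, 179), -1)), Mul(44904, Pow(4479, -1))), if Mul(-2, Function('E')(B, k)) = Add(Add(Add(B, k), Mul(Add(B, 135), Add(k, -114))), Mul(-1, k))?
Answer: Rational(60153124, 5871969) ≈ 10.244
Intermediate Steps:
Function('E')(B, k) = Add(Mul(Rational(-1, 2), B), Mul(Rational(-1, 2), Add(-114, k), Add(135, B))) (Function('E')(B, k) = Mul(Rational(-1, 2), Add(Add(Add(B, k), Mul(Add(B, 135), Add(k, -114))), Mul(-1, k))) = Mul(Rational(-1, 2), Add(Add(Add(B, k), Mul(Add(135, B), Add(-114, k))), Mul(-1, k))) = Mul(Rational(-1, 2), Add(Add(Add(B, k), Mul(Add(-114, k), Add(135, B))), Mul(-1, k))) = Mul(Rational(-1, 2), Add(Add(B, k, Mul(Add(-114, k), Add(135, B))), Mul(-1, k))) = Mul(Rational(-1, 2), Add(B, Mul(Add(-114, k), Add(135, B)))) = Add(Mul(Rational(-1, 2), B), Mul(Rational(-1, 2), Add(-114, k), Add(135, B))))
Add(Mul(-2150, Pow(Function('E')(165, 179), -1)), Mul(44904, Pow(4479, -1))) = Add(Mul(-2150, Pow(Add(7695, Mul(Rational(-135, 2), 179), Mul(Rational(113, 2), 165), Mul(Rational(-1, 2), 165, 179)), -1)), Mul(44904, Pow(4479, -1))) = Add(Mul(-2150, Pow(Add(7695, Rational(-24165, 2), Rational(18645, 2), Rational(-29535, 2)), -1)), Mul(44904, Rational(1, 4479))) = Add(Mul(-2150, Pow(Rational(-19665, 2), -1)), Rational(14968, 1493)) = Add(Mul(-2150, Rational(-2, 19665)), Rational(14968, 1493)) = Add(Rational(860, 3933), Rational(14968, 1493)) = Rational(60153124, 5871969)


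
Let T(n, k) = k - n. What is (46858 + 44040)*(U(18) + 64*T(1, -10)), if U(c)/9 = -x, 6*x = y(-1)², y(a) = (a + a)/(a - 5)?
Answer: -192022025/3 ≈ -6.4007e+7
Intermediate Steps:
y(a) = 2*a/(-5 + a) (y(a) = (2*a)/(-5 + a) = 2*a/(-5 + a))
x = 1/54 (x = (2*(-1)/(-5 - 1))²/6 = (2*(-1)/(-6))²/6 = (2*(-1)*(-⅙))²/6 = (⅓)²/6 = (⅙)*(⅑) = 1/54 ≈ 0.018519)
U(c) = -⅙ (U(c) = 9*(-1*1/54) = 9*(-1/54) = -⅙)
(46858 + 44040)*(U(18) + 64*T(1, -10)) = (46858 + 44040)*(-⅙ + 64*(-10 - 1*1)) = 90898*(-⅙ + 64*(-10 - 1)) = 90898*(-⅙ + 64*(-11)) = 90898*(-⅙ - 704) = 90898*(-4225/6) = -192022025/3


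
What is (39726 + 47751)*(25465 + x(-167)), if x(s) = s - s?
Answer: 2227601805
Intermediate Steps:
x(s) = 0
(39726 + 47751)*(25465 + x(-167)) = (39726 + 47751)*(25465 + 0) = 87477*25465 = 2227601805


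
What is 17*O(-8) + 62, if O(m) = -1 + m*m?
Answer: 1133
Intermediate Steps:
O(m) = -1 + m²
17*O(-8) + 62 = 17*(-1 + (-8)²) + 62 = 17*(-1 + 64) + 62 = 17*63 + 62 = 1071 + 62 = 1133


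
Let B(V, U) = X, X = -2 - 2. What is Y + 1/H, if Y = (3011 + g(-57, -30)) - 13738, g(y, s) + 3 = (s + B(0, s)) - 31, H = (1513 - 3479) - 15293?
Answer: -186310906/17259 ≈ -10795.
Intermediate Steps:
X = -4
B(V, U) = -4
H = -17259 (H = -1966 - 15293 = -17259)
g(y, s) = -38 + s (g(y, s) = -3 + ((s - 4) - 31) = -3 + ((-4 + s) - 31) = -3 + (-35 + s) = -38 + s)
Y = -10795 (Y = (3011 + (-38 - 30)) - 13738 = (3011 - 68) - 13738 = 2943 - 13738 = -10795)
Y + 1/H = -10795 + 1/(-17259) = -10795 - 1/17259 = -186310906/17259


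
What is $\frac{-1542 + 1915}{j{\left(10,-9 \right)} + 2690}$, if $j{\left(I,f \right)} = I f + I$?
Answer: $\frac{373}{2610} \approx 0.14291$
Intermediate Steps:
$j{\left(I,f \right)} = I + I f$
$\frac{-1542 + 1915}{j{\left(10,-9 \right)} + 2690} = \frac{-1542 + 1915}{10 \left(1 - 9\right) + 2690} = \frac{373}{10 \left(-8\right) + 2690} = \frac{373}{-80 + 2690} = \frac{373}{2610}$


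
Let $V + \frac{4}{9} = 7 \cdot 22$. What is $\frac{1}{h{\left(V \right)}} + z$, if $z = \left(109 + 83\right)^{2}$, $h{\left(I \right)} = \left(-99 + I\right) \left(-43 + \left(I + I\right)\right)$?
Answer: $\frac{43024232529}{1167107} \approx 36864.0$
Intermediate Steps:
$V = \frac{1382}{9}$ ($V = - \frac{4}{9} + 7 \cdot 22 = - \frac{4}{9} + 154 = \frac{1382}{9} \approx 153.56$)
$h{\left(I \right)} = \left(-99 + I\right) \left(-43 + 2 I\right)$
$z = 36864$ ($z = 192^{2} = 36864$)
$\frac{1}{h{\left(V \right)}} + z = \frac{1}{4257 - \frac{333062}{9} + 2 \left(\frac{1382}{9}\right)^{2}} + 36864 = \frac{1}{4257 - \frac{333062}{9} + 2 \cdot \frac{1909924}{81}} + 36864 = \frac{1}{4257 - \frac{333062}{9} + \frac{3819848}{81}} + 36864 = \frac{1}{\frac{1167107}{81}} + 36864 = \frac{81}{1167107} + 36864 = \frac{43024232529}{1167107}$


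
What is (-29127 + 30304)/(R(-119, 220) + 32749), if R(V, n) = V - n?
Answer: 1177/32410 ≈ 0.036316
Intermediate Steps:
(-29127 + 30304)/(R(-119, 220) + 32749) = (-29127 + 30304)/((-119 - 1*220) + 32749) = 1177/((-119 - 220) + 32749) = 1177/(-339 + 32749) = 1177/32410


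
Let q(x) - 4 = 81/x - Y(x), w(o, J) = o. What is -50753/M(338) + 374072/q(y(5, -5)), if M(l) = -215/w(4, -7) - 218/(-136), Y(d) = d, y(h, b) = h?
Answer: 45359132/1773 ≈ 25583.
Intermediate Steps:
M(l) = -1773/34 (M(l) = -215/4 - 218/(-136) = -215*1/4 - 218*(-1/136) = -215/4 + 109/68 = -1773/34)
q(x) = 4 - x + 81/x (q(x) = 4 + (81/x - x) = 4 + (-x + 81/x) = 4 - x + 81/x)
-50753/M(338) + 374072/q(y(5, -5)) = -50753/(-1773/34) + 374072/(4 - 1*5 + 81/5) = -50753*(-34/1773) + 374072/(4 - 5 + 81*(1/5)) = 1725602/1773 + 374072/(4 - 5 + 81/5) = 1725602/1773 + 374072/(76/5) = 1725602/1773 + 374072*(5/76) = 1725602/1773 + 24610 = 45359132/1773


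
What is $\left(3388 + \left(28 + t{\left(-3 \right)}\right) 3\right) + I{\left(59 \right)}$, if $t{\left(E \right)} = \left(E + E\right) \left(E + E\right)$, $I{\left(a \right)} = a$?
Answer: $3639$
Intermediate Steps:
$t{\left(E \right)} = 4 E^{2}$ ($t{\left(E \right)} = 2 E 2 E = 4 E^{2}$)
$\left(3388 + \left(28 + t{\left(-3 \right)}\right) 3\right) + I{\left(59 \right)} = \left(3388 + \left(28 + 4 \left(-3\right)^{2}\right) 3\right) + 59 = \left(3388 + \left(28 + 4 \cdot 9\right) 3\right) + 59 = \left(3388 + \left(28 + 36\right) 3\right) + 59 = \left(3388 + 64 \cdot 3\right) + 59 = \left(3388 + 192\right) + 59 = 3580 + 59 = 3639$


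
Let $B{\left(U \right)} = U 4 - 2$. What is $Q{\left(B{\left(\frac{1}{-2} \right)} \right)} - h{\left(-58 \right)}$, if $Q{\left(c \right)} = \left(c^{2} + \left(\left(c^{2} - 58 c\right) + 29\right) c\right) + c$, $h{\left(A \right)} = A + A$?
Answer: $-980$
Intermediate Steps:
$B{\left(U \right)} = -2 + 4 U$ ($B{\left(U \right)} = 4 U - 2 = -2 + 4 U$)
$h{\left(A \right)} = 2 A$
$Q{\left(c \right)} = c + c^{2} + c \left(29 + c^{2} - 58 c\right)$ ($Q{\left(c \right)} = \left(c^{2} + \left(29 + c^{2} - 58 c\right) c\right) + c = \left(c^{2} + c \left(29 + c^{2} - 58 c\right)\right) + c = c + c^{2} + c \left(29 + c^{2} - 58 c\right)$)
$Q{\left(B{\left(\frac{1}{-2} \right)} \right)} - h{\left(-58 \right)} = \left(-2 + \frac{4}{-2}\right) \left(30 + \left(-2 + \frac{4}{-2}\right)^{2} - 57 \left(-2 + \frac{4}{-2}\right)\right) - 2 \left(-58\right) = \left(-2 + 4 \left(- \frac{1}{2}\right)\right) \left(30 + \left(-2 + 4 \left(- \frac{1}{2}\right)\right)^{2} - 57 \left(-2 + 4 \left(- \frac{1}{2}\right)\right)\right) - -116 = \left(-2 - 2\right) \left(30 + \left(-2 - 2\right)^{2} - 57 \left(-2 - 2\right)\right) + 116 = - 4 \left(30 + \left(-4\right)^{2} - -228\right) + 116 = - 4 \left(30 + 16 + 228\right) + 116 = \left(-4\right) 274 + 116 = -1096 + 116 = -980$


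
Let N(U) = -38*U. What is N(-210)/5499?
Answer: 2660/1833 ≈ 1.4512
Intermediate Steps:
N(-210)/5499 = -38*(-210)/5499 = 7980*(1/5499) = 2660/1833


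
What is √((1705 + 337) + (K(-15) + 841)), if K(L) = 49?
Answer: 2*√733 ≈ 54.148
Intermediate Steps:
√((1705 + 337) + (K(-15) + 841)) = √((1705 + 337) + (49 + 841)) = √(2042 + 890) = √2932 = 2*√733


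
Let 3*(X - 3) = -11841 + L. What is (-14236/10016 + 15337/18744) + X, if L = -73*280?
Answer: -7889429498/733359 ≈ -10758.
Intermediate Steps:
L = -20440
X = -32272/3 (X = 3 + (-11841 - 20440)/3 = 3 + (1/3)*(-32281) = 3 - 32281/3 = -32272/3 ≈ -10757.)
(-14236/10016 + 15337/18744) + X = (-14236/10016 + 15337/18744) - 32272/3 = (-14236*1/10016 + 15337*(1/18744)) - 32272/3 = (-3559/2504 + 15337/18744) - 32272/3 = -442282/733359 - 32272/3 = -7889429498/733359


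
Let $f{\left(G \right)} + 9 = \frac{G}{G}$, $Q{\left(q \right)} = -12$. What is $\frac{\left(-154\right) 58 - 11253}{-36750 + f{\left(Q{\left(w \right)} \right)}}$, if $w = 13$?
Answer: $\frac{20185}{36758} \approx 0.54913$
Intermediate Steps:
$f{\left(G \right)} = -8$ ($f{\left(G \right)} = -9 + \frac{G}{G} = -9 + 1 = -8$)
$\frac{\left(-154\right) 58 - 11253}{-36750 + f{\left(Q{\left(w \right)} \right)}} = \frac{\left(-154\right) 58 - 11253}{-36750 - 8} = \frac{-8932 - 11253}{-36758} = \left(-20185\right) \left(- \frac{1}{36758}\right) = \frac{20185}{36758}$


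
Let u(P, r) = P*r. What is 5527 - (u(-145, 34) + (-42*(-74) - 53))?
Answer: 7402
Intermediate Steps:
5527 - (u(-145, 34) + (-42*(-74) - 53)) = 5527 - (-145*34 + (-42*(-74) - 53)) = 5527 - (-4930 + (3108 - 53)) = 5527 - (-4930 + 3055) = 5527 - 1*(-1875) = 5527 + 1875 = 7402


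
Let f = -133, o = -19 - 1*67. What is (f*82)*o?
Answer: 937916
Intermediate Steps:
o = -86 (o = -19 - 67 = -86)
(f*82)*o = -133*82*(-86) = -10906*(-86) = 937916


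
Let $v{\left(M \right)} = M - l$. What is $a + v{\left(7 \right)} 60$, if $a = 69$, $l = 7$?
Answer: $69$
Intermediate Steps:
$v{\left(M \right)} = -7 + M$ ($v{\left(M \right)} = M - 7 = -7 + M$)
$a + v{\left(7 \right)} 60 = 69 + \left(-7 + 7\right) 60 = 69 + 0 \cdot 60 = 69 + 0 = 69$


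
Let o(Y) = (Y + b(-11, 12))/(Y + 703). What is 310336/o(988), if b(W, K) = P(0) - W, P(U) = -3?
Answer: 131194544/249 ≈ 5.2689e+5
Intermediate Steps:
b(W, K) = -3 - W
o(Y) = (8 + Y)/(703 + Y) (o(Y) = (Y + (-3 - 1*(-11)))/(Y + 703) = (Y + (-3 + 11))/(703 + Y) = (Y + 8)/(703 + Y) = (8 + Y)/(703 + Y))
310336/o(988) = 310336/(((8 + 988)/(703 + 988))) = 310336/((996/1691)) = 310336/(((1/1691)*996)) = 310336/(996/1691) = 310336*(1691/996) = 131194544/249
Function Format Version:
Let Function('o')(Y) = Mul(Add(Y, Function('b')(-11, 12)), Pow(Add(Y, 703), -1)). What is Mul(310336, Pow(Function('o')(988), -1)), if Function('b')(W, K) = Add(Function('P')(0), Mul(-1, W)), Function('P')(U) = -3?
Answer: Rational(131194544, 249) ≈ 5.2689e+5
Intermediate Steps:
Function('b')(W, K) = Add(-3, Mul(-1, W))
Function('o')(Y) = Mul(Pow(Add(703, Y), -1), Add(8, Y)) (Function('o')(Y) = Mul(Add(Y, Add(-3, Mul(-1, -11))), Pow(Add(Y, 703), -1)) = Mul(Add(Y, Add(-3, 11)), Pow(Add(703, Y), -1)) = Mul(Add(Y, 8), Pow(Add(703, Y), -1)) = Mul(Add(8, Y), Pow(Add(703, Y), -1)) = Mul(Pow(Add(703, Y), -1), Add(8, Y)))
Mul(310336, Pow(Function('o')(988), -1)) = Mul(310336, Pow(Mul(Pow(Add(703, 988), -1), Add(8, 988)), -1)) = Mul(310336, Pow(Mul(Pow(1691, -1), 996), -1)) = Mul(310336, Pow(Mul(Rational(1, 1691), 996), -1)) = Mul(310336, Pow(Rational(996, 1691), -1)) = Mul(310336, Rational(1691, 996)) = Rational(131194544, 249)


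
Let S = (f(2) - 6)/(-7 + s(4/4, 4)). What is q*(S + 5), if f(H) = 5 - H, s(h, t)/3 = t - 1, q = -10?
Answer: -35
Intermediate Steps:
s(h, t) = -3 + 3*t (s(h, t) = 3*(t - 1) = 3*(-1 + t) = -3 + 3*t)
S = -3/2 (S = ((5 - 1*2) - 6)/(-7 + (-3 + 3*4)) = ((5 - 2) - 6)/(-7 + (-3 + 12)) = (3 - 6)/(-7 + 9) = -3/2 ≈ -1.5000)
q*(S + 5) = -10*(-3/2 + 5) = -10*7/2 = -35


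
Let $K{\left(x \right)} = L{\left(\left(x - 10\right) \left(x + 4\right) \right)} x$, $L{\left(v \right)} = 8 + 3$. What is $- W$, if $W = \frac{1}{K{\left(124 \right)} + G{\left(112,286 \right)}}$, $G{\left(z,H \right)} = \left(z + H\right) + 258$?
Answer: $- \frac{1}{2020} \approx -0.00049505$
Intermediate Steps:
$L{\left(v \right)} = 11$
$K{\left(x \right)} = 11 x$
$G{\left(z,H \right)} = 258 + H + z$ ($G{\left(z,H \right)} = \left(H + z\right) + 258 = 258 + H + z$)
$W = \frac{1}{2020}$ ($W = \frac{1}{11 \cdot 124 + \left(258 + 286 + 112\right)} = \frac{1}{1364 + 656} = \frac{1}{2020} \approx 0.00049505$)
$- W = \left(-1\right) \frac{1}{2020} = - \frac{1}{2020}$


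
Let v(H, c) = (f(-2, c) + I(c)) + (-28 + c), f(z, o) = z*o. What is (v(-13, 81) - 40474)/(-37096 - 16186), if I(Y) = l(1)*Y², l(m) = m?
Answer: 17011/26641 ≈ 0.63853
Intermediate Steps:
I(Y) = Y² (I(Y) = 1*Y² = Y²)
f(z, o) = o*z
v(H, c) = -28 + c² - c (v(H, c) = (c*(-2) + c²) + (-28 + c) = (-2*c + c²) + (-28 + c) = (c² - 2*c) + (-28 + c) = -28 + c² - c)
(v(-13, 81) - 40474)/(-37096 - 16186) = ((-28 + 81² - 1*81) - 40474)/(-37096 - 16186) = ((-28 + 6561 - 81) - 40474)/(-53282) = (6452 - 40474)*(-1/53282) = -34022*(-1/53282) = 17011/26641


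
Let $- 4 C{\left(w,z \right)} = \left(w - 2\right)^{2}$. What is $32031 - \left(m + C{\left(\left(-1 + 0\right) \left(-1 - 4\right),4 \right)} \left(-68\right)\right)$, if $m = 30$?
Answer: $31848$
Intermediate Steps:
$C{\left(w,z \right)} = - \frac{\left(-2 + w\right)^{2}}{4}$ ($C{\left(w,z \right)} = - \frac{\left(w - 2\right)^{2}}{4} = - \frac{\left(-2 + w\right)^{2}}{4}$)
$32031 - \left(m + C{\left(\left(-1 + 0\right) \left(-1 - 4\right),4 \right)} \left(-68\right)\right) = 32031 - \left(30 + - \frac{\left(-2 + \left(-1 + 0\right) \left(-1 - 4\right)\right)^{2}}{4} \left(-68\right)\right) = 32031 - \left(30 + - \frac{\left(-2 - -5\right)^{2}}{4} \left(-68\right)\right) = 32031 - \left(30 + - \frac{\left(-2 + 5\right)^{2}}{4} \left(-68\right)\right) = 32031 - \left(30 + - \frac{3^{2}}{4} \left(-68\right)\right) = 32031 - \left(30 + \left(- \frac{1}{4}\right) 9 \left(-68\right)\right) = 32031 - \left(30 - -153\right) = 32031 - \left(30 + 153\right) = 32031 - 183 = 31848$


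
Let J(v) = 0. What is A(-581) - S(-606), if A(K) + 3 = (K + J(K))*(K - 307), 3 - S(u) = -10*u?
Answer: 521982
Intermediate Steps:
S(u) = 3 + 10*u (S(u) = 3 - (-10)*u = 3 + 10*u)
A(K) = -3 + K*(-307 + K) (A(K) = -3 + (K + 0)*(K - 307) = -3 + K*(-307 + K))
A(-581) - S(-606) = (-3 + (-581)² - 307*(-581)) - (3 + 10*(-606)) = (-3 + 337561 + 178367) - (3 - 6060) = 515925 - 1*(-6057) = 515925 + 6057 = 521982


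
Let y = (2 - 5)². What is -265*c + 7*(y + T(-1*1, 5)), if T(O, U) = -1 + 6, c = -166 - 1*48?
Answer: 56808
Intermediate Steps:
c = -214 (c = -166 - 48 = -214)
y = 9 (y = (-3)² = 9)
T(O, U) = 5
-265*c + 7*(y + T(-1*1, 5)) = -265*(-214) + 7*(9 + 5) = 56710 + 7*14 = 56710 + 98 = 56808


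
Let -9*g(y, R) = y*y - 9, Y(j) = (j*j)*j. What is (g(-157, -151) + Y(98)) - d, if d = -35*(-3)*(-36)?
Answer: 8480108/9 ≈ 9.4223e+5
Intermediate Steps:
d = -3780 (d = 105*(-36) = -3780)
Y(j) = j**3 (Y(j) = j**2*j = j**3)
g(y, R) = 1 - y**2/9 (g(y, R) = -(y*y - 9)/9 = -(y**2 - 9)/9 = -(-9 + y**2)/9 = 1 - y**2/9)
(g(-157, -151) + Y(98)) - d = ((1 - 1/9*(-157)**2) + 98**3) - 1*(-3780) = ((1 - 1/9*24649) + 941192) + 3780 = ((1 - 24649/9) + 941192) + 3780 = (-24640/9 + 941192) + 3780 = 8446088/9 + 3780 = 8480108/9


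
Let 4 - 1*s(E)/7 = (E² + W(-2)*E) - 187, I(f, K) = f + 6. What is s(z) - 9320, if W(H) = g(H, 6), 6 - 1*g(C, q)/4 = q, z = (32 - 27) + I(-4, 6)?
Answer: -8326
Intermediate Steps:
I(f, K) = 6 + f
z = 7 (z = (32 - 27) + (6 - 4) = 5 + 2 = 7)
g(C, q) = 24 - 4*q
W(H) = 0 (W(H) = 24 - 4*6 = 24 - 24 = 0)
s(E) = 1337 - 7*E² (s(E) = 28 - 7*((E² + 0*E) - 187) = 28 - 7*((E² + 0) - 187) = 28 - 7*(E² - 187) = 28 - 7*(-187 + E²) = 28 + (1309 - 7*E²) = 1337 - 7*E²)
s(z) - 9320 = (1337 - 7*7²) - 9320 = (1337 - 7*49) - 9320 = (1337 - 343) - 9320 = 994 - 9320 = -8326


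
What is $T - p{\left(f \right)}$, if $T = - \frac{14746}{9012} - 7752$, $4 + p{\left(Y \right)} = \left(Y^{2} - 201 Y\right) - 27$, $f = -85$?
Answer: $- \frac{144339059}{4506} \approx -32033.0$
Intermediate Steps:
$p{\left(Y \right)} = -31 + Y^{2} - 201 Y$ ($p{\left(Y \right)} = -4 - \left(27 - Y^{2} + 201 Y\right) = -31 + Y^{2} - 201 Y$)
$T = - \frac{34937885}{4506}$ ($T = \left(-14746\right) \frac{1}{9012} - 7752 = - \frac{7373}{4506} - 7752 = - \frac{34937885}{4506} \approx -7753.6$)
$T - p{\left(f \right)} = - \frac{34937885}{4506} - \left(-31 + \left(-85\right)^{2} - -17085\right) = - \frac{34937885}{4506} - \left(-31 + 7225 + 17085\right) = - \frac{34937885}{4506} - 24279 = - \frac{144339059}{4506}$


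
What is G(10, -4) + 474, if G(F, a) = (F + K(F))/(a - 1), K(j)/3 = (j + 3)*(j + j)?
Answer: 316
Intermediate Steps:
K(j) = 6*j*(3 + j) (K(j) = 3*((j + 3)*(j + j)) = 3*((3 + j)*(2*j)) = 3*(2*j*(3 + j)) = 6*j*(3 + j))
G(F, a) = (F + 6*F*(3 + F))/(-1 + a) (G(F, a) = (F + 6*F*(3 + F))/(a - 1) = (F + 6*F*(3 + F))/(-1 + a))
G(10, -4) + 474 = 10*(19 + 6*10)/(-1 - 4) + 474 = 10*(19 + 60)/(-5) + 474 = 10*(-⅕)*79 + 474 = -158 + 474 = 316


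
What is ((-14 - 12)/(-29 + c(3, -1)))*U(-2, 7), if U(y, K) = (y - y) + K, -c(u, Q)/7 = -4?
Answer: 182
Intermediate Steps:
c(u, Q) = 28 (c(u, Q) = -7*(-4) = 28)
U(y, K) = K (U(y, K) = 0 + K = K)
((-14 - 12)/(-29 + c(3, -1)))*U(-2, 7) = ((-14 - 12)/(-29 + 28))*7 = (-26/(-1))*7 = -1*(-26)*7 = 26*7 = 182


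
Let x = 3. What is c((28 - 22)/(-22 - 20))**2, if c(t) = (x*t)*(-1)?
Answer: 9/49 ≈ 0.18367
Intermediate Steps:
c(t) = -3*t (c(t) = (3*t)*(-1) = -3*t)
c((28 - 22)/(-22 - 20))**2 = (-3*(28 - 22)/(-22 - 20))**2 = (-18/(-42))**2 = (-18*(-1)/42)**2 = (-3*(-1/7))**2 = (3/7)**2 = 9/49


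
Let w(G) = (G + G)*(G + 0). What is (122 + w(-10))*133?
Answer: 42826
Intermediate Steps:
w(G) = 2*G² (w(G) = (2*G)*G = 2*G²)
(122 + w(-10))*133 = (122 + 2*(-10)²)*133 = (122 + 2*100)*133 = (122 + 200)*133 = 322*133 = 42826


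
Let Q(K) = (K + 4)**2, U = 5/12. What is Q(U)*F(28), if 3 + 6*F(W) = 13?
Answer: 14045/432 ≈ 32.512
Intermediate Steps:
F(W) = 5/3 (F(W) = -1/2 + (1/6)*13 = -1/2 + 13/6 = 5/3)
U = 5/12 (U = 5*(1/12) = 5/12 ≈ 0.41667)
Q(K) = (4 + K)**2
Q(U)*F(28) = (4 + 5/12)**2*(5/3) = (53/12)**2*(5/3) = (2809/144)*(5/3) = 14045/432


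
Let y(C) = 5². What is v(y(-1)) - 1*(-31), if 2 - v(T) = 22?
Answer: 11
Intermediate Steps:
y(C) = 25
v(T) = -20 (v(T) = 2 - 1*22 = 2 - 22 = -20)
v(y(-1)) - 1*(-31) = -20 - 1*(-31) = -20 + 31 = 11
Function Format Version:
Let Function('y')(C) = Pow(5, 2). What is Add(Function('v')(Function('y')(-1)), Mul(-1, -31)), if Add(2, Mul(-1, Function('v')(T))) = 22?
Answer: 11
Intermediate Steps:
Function('y')(C) = 25
Function('v')(T) = -20 (Function('v')(T) = Add(2, Mul(-1, 22)) = Add(2, -22) = -20)
Add(Function('v')(Function('y')(-1)), Mul(-1, -31)) = Add(-20, Mul(-1, -31)) = Add(-20, 31) = 11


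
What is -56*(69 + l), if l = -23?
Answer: -2576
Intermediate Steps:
-56*(69 + l) = -56*(69 - 23) = -56*46 = -2576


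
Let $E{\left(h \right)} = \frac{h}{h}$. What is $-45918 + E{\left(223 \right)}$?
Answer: $-45917$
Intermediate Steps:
$E{\left(h \right)} = 1$
$-45918 + E{\left(223 \right)} = -45918 + 1 = -45917$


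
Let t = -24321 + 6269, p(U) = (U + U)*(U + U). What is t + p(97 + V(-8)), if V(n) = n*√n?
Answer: 17536 - 12416*I*√2 ≈ 17536.0 - 17559.0*I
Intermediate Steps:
V(n) = n^(3/2)
p(U) = 4*U² (p(U) = (2*U)*(2*U) = 4*U²)
t = -18052
t + p(97 + V(-8)) = -18052 + 4*(97 + (-8)^(3/2))² = -18052 + 4*(97 - 16*I*√2)²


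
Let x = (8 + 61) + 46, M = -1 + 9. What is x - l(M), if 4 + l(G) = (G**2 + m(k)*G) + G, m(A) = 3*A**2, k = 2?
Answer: -49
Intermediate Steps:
M = 8
l(G) = -4 + G**2 + 13*G (l(G) = -4 + ((G**2 + (3*2**2)*G) + G) = -4 + ((G**2 + (3*4)*G) + G) = -4 + ((G**2 + 12*G) + G) = -4 + (G**2 + 13*G) = -4 + G**2 + 13*G)
x = 115 (x = 69 + 46 = 115)
x - l(M) = 115 - (-4 + 8**2 + 13*8) = 115 - (-4 + 64 + 104) = 115 - 1*164 = 115 - 164 = -49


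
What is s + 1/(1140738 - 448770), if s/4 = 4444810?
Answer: 12302665144321/691968 ≈ 1.7779e+7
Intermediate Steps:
s = 17779240 (s = 4*4444810 = 17779240)
s + 1/(1140738 - 448770) = 17779240 + 1/(1140738 - 448770) = 17779240 + 1/691968 = 12302665144321/691968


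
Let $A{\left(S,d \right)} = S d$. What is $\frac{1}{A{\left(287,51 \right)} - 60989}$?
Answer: $- \frac{1}{46352} \approx -2.1574 \cdot 10^{-5}$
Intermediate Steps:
$\frac{1}{A{\left(287,51 \right)} - 60989} = \frac{1}{287 \cdot 51 - 60989} = \frac{1}{14637 - 60989} = \frac{1}{-46352} = - \frac{1}{46352}$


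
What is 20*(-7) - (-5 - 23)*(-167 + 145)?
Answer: -756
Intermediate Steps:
20*(-7) - (-5 - 23)*(-167 + 145) = -140 - (-28)*(-22) = -140 - 1*616 = -140 - 616 = -756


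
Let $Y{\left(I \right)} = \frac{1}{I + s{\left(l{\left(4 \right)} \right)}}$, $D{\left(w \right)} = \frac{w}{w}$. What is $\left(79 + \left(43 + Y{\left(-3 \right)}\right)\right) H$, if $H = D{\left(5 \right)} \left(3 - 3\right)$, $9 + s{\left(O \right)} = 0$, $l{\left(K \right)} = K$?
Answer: $0$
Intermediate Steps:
$D{\left(w \right)} = 1$
$s{\left(O \right)} = -9$ ($s{\left(O \right)} = -9 + 0 = -9$)
$Y{\left(I \right)} = \frac{1}{-9 + I}$ ($Y{\left(I \right)} = \frac{1}{I - 9} = \frac{1}{-9 + I}$)
$H = 0$ ($H = 1 \left(3 - 3\right) = 1 \cdot 0 = 0$)
$\left(79 + \left(43 + Y{\left(-3 \right)}\right)\right) H = \left(79 + \left(43 + \frac{1}{-9 - 3}\right)\right) 0 = \left(79 + \left(43 + \frac{1}{-12}\right)\right) 0 = \left(79 + \left(43 - \frac{1}{12}\right)\right) 0 = \left(79 + \frac{515}{12}\right) 0 = \frac{1463}{12} \cdot 0 = 0$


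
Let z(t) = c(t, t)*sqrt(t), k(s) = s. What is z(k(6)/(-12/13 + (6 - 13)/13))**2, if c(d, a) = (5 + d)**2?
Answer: -6514638/2476099 ≈ -2.6310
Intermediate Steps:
z(t) = sqrt(t)*(5 + t)**2 (z(t) = (5 + t)**2*sqrt(t) = sqrt(t)*(5 + t)**2)
z(k(6)/(-12/13 + (6 - 13)/13))**2 = (sqrt(6/(-12/13 + (6 - 13)/13))*(5 + 6/(-12/13 + (6 - 13)/13))**2)**2 = (sqrt(6/(-12*1/13 - 7*1/13))*(5 + 6/(-12*1/13 - 7*1/13))**2)**2 = (sqrt(6/(-12/13 - 7/13))*(5 + 6/(-12/13 - 7/13))**2)**2 = (sqrt(6/(-19/13))*(5 + 6/(-19/13))**2)**2 = (sqrt(6*(-13/19))*(5 + 6*(-13/19))**2)**2 = (sqrt(-78/19)*(5 - 78/19)**2)**2 = ((I*sqrt(1482)/19)*(17/19)**2)**2 = ((I*sqrt(1482)/19)*(289/361))**2 = (289*I*sqrt(1482)/6859)**2 = -6514638/2476099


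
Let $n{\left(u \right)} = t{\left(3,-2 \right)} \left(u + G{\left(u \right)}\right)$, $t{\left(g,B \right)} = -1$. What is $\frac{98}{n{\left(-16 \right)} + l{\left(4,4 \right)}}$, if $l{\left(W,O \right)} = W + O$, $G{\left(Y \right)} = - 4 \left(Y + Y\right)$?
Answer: $- \frac{49}{52} \approx -0.94231$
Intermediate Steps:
$G{\left(Y \right)} = - 8 Y$ ($G{\left(Y \right)} = - 4 \cdot 2 Y = - 8 Y$)
$n{\left(u \right)} = 7 u$ ($n{\left(u \right)} = - (u - 8 u) = - \left(-7\right) u = 7 u$)
$l{\left(W,O \right)} = O + W$
$\frac{98}{n{\left(-16 \right)} + l{\left(4,4 \right)}} = \frac{98}{7 \left(-16\right) + \left(4 + 4\right)} = \frac{98}{-112 + 8} = \frac{98}{-104} = 98 \left(- \frac{1}{104}\right) = - \frac{49}{52}$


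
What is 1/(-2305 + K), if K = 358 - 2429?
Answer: -1/4376 ≈ -0.00022852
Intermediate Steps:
K = -2071
1/(-2305 + K) = 1/(-2305 - 2071) = 1/(-4376) = -1/4376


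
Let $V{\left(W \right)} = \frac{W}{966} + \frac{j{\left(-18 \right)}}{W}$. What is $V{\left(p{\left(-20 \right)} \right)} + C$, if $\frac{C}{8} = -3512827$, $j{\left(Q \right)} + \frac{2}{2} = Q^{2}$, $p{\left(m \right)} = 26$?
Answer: $- \frac{352912495381}{12558} \approx -2.8103 \cdot 10^{7}$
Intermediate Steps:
$j{\left(Q \right)} = -1 + Q^{2}$
$C = -28102616$ ($C = 8 \left(-3512827\right) = -28102616$)
$V{\left(W \right)} = \frac{323}{W} + \frac{W}{966}$ ($V{\left(W \right)} = \frac{W}{966} + \frac{-1 + \left(-18\right)^{2}}{W} = W \frac{1}{966} + \frac{-1 + 324}{W} = \frac{W}{966} + \frac{323}{W} = \frac{323}{W} + \frac{W}{966}$)
$V{\left(p{\left(-20 \right)} \right)} + C = \left(\frac{323}{26} + \frac{1}{966} \cdot 26\right) - 28102616 = \left(323 \cdot \frac{1}{26} + \frac{13}{483}\right) - 28102616 = \left(\frac{323}{26} + \frac{13}{483}\right) - 28102616 = \frac{156347}{12558} - 28102616 = - \frac{352912495381}{12558}$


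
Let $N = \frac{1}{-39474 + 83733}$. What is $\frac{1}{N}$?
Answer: $44259$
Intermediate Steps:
$N = \frac{1}{44259} \approx 2.2594 \cdot 10^{-5}$
$\frac{1}{N} = \frac{1}{\frac{1}{44259}} = 44259$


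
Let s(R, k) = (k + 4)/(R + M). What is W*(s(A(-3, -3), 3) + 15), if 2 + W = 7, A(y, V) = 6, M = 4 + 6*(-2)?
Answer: 115/2 ≈ 57.500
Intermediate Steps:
M = -8 (M = 4 - 12 = -8)
s(R, k) = (4 + k)/(-8 + R) (s(R, k) = (k + 4)/(R - 8) = (4 + k)/(-8 + R))
W = 5 (W = -2 + 7 = 5)
W*(s(A(-3, -3), 3) + 15) = 5*((4 + 3)/(-8 + 6) + 15) = 5*(7/(-2) + 15) = 5*(-1/2*7 + 15) = 5*(-7/2 + 15) = 5*(23/2) = 115/2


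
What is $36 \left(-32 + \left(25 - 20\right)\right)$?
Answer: $-972$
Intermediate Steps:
$36 \left(-32 + \left(25 - 20\right)\right) = 36 \left(-32 + 5\right) = 36 \left(-27\right) = -972$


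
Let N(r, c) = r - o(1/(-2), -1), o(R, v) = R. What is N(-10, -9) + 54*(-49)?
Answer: -5311/2 ≈ -2655.5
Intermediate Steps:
N(r, c) = ½ + r (N(r, c) = r - 1/(-2) = r - 1*(-½) = r + ½ = ½ + r)
N(-10, -9) + 54*(-49) = (½ - 10) + 54*(-49) = -19/2 - 2646 = -5311/2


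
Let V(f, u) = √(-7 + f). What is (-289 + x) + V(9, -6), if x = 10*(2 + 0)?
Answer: -269 + √2 ≈ -267.59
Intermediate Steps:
x = 20 (x = 10*2 = 20)
(-289 + x) + V(9, -6) = (-289 + 20) + √(-7 + 9) = -269 + √2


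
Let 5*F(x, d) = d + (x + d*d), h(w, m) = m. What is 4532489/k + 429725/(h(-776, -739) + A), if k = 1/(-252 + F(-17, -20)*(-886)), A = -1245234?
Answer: -1823407952339730391/6229865 ≈ -2.9269e+11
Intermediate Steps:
F(x, d) = d/5 + x/5 + d**2/5 (F(x, d) = (d + (x + d*d))/5 = (d + (x + d**2))/5 = (d + x + d**2)/5 = d/5 + x/5 + d**2/5)
k = -5/322878 (k = 1/(-252 + ((1/5)*(-20) + (1/5)*(-17) + (1/5)*(-20)**2)*(-886)) = 1/(-252 + (-4 - 17/5 + (1/5)*400)*(-886)) = 1/(-252 + (-4 - 17/5 + 80)*(-886)) = 1/(-252 + (363/5)*(-886)) = 1/(-252 - 321618/5) = 1/(-322878/5) = -5/322878 ≈ -1.5486e-5)
4532489/k + 429725/(h(-776, -739) + A) = 4532489/(-5/322878) + 429725/(-739 - 1245234) = 4532489*(-322878/5) + 429725/(-1245973) = -1463440983342/5 + 429725*(-1/1245973) = -1463440983342/5 - 429725/1245973 = -1823407952339730391/6229865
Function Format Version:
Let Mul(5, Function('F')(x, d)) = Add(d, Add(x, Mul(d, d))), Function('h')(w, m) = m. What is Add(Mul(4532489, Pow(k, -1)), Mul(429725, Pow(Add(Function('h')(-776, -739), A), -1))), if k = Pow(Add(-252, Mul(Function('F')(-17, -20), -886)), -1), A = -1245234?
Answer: Rational(-1823407952339730391, 6229865) ≈ -2.9269e+11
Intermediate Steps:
Function('F')(x, d) = Add(Mul(Rational(1, 5), d), Mul(Rational(1, 5), x), Mul(Rational(1, 5), Pow(d, 2))) (Function('F')(x, d) = Mul(Rational(1, 5), Add(d, Add(x, Mul(d, d)))) = Mul(Rational(1, 5), Add(d, Add(x, Pow(d, 2)))) = Mul(Rational(1, 5), Add(d, x, Pow(d, 2))) = Add(Mul(Rational(1, 5), d), Mul(Rational(1, 5), x), Mul(Rational(1, 5), Pow(d, 2))))
k = Rational(-5, 322878) (k = Pow(Add(-252, Mul(Add(Mul(Rational(1, 5), -20), Mul(Rational(1, 5), -17), Mul(Rational(1, 5), Pow(-20, 2))), -886)), -1) = Pow(Add(-252, Mul(Add(-4, Rational(-17, 5), Mul(Rational(1, 5), 400)), -886)), -1) = Pow(Add(-252, Mul(Add(-4, Rational(-17, 5), 80), -886)), -1) = Pow(Add(-252, Mul(Rational(363, 5), -886)), -1) = Pow(Add(-252, Rational(-321618, 5)), -1) = Pow(Rational(-322878, 5), -1) = Rational(-5, 322878) ≈ -1.5486e-5)
Add(Mul(4532489, Pow(k, -1)), Mul(429725, Pow(Add(Function('h')(-776, -739), A), -1))) = Add(Mul(4532489, Pow(Rational(-5, 322878), -1)), Mul(429725, Pow(Add(-739, -1245234), -1))) = Add(Mul(4532489, Rational(-322878, 5)), Mul(429725, Pow(-1245973, -1))) = Add(Rational(-1463440983342, 5), Mul(429725, Rational(-1, 1245973))) = Add(Rational(-1463440983342, 5), Rational(-429725, 1245973)) = Rational(-1823407952339730391, 6229865)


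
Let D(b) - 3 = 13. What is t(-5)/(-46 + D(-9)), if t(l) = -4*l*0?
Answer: 0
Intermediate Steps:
D(b) = 16 (D(b) = 3 + 13 = 16)
t(l) = 0
t(-5)/(-46 + D(-9)) = 0/(-46 + 16) = 0/(-30) = -1/30*0 = 0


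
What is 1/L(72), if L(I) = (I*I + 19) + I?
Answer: 1/5275 ≈ 0.00018957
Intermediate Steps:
L(I) = 19 + I + I² (L(I) = (I² + 19) + I = (19 + I²) + I = 19 + I + I²)
1/L(72) = 1/(19 + 72 + 72²) = 1/(19 + 72 + 5184) = 1/5275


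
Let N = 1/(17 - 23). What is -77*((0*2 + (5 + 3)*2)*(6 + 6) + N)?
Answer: -88627/6 ≈ -14771.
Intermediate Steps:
N = -⅙ (N = 1/(-6) = -⅙ ≈ -0.16667)
-77*((0*2 + (5 + 3)*2)*(6 + 6) + N) = -77*((0*2 + (5 + 3)*2)*(6 + 6) - ⅙) = -77*((0 + 8*2)*12 - ⅙) = -77*((0 + 16)*12 - ⅙) = -77*(16*12 - ⅙) = -77*(192 - ⅙) = -77*1151/6 = -88627/6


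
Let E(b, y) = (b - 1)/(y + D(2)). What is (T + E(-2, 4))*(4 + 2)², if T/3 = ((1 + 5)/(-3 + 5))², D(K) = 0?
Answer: 945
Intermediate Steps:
E(b, y) = (-1 + b)/y (E(b, y) = (b - 1)/(y + 0) = (-1 + b)/y)
T = 27 (T = 3*((1 + 5)/(-3 + 5))² = 3*(6/2)² = 3*(6*(½))² = 3*3² = 3*9 = 27)
(T + E(-2, 4))*(4 + 2)² = (27 + (-1 - 2)/4)*(4 + 2)² = (27 + (¼)*(-3))*6² = (27 - ¾)*36 = (105/4)*36 = 945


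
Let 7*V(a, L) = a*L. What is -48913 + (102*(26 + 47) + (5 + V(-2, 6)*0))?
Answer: -41462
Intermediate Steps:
V(a, L) = L*a/7 (V(a, L) = (a*L)/7 = (L*a)/7 = L*a/7)
-48913 + (102*(26 + 47) + (5 + V(-2, 6)*0)) = -48913 + (102*(26 + 47) + (5 + ((⅐)*6*(-2))*0)) = -48913 + (102*73 + (5 - 12/7*0)) = -48913 + (7446 + (5 + 0)) = -48913 + (7446 + 5) = -48913 + 7451 = -41462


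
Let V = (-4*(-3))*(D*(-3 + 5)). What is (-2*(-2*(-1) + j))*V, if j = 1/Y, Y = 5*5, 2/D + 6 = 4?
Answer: 2448/25 ≈ 97.920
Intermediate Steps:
D = -1 (D = 2/(-6 + 4) = 2/(-2) = 2*(-½) = -1)
Y = 25
V = -24 (V = (-4*(-3))*(-(-3 + 5)) = 12*(-1*2) = 12*(-2) = -24)
j = 1/25 ≈ 0.040000
(-2*(-2*(-1) + j))*V = -2*(-2*(-1) + 1/25)*(-24) = -2*(2 + 1/25)*(-24) = -2*51/25*(-24) = -102/25*(-24) = 2448/25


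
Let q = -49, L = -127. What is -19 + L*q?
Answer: 6204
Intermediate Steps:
-19 + L*q = -19 - 127*(-49) = -19 + 6223 = 6204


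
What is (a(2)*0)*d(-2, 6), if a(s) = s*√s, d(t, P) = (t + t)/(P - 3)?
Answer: 0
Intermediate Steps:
d(t, P) = 2*t/(-3 + P) (d(t, P) = (2*t)/(-3 + P) = 2*t/(-3 + P))
a(s) = s^(3/2)
(a(2)*0)*d(-2, 6) = (2^(3/2)*0)*(2*(-2)/(-3 + 6)) = ((2*√2)*0)*(2*(-2)/3) = 0*(2*(-2)*(⅓)) = 0*(-4/3) = 0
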